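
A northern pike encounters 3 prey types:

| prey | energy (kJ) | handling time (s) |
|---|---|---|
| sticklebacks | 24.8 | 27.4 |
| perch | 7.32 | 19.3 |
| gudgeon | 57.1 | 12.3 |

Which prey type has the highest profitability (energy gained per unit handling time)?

gudgeon

Profitability E/h (kJ/s): sticklebacks = 24.8/27.4 = 0.905, perch = 7.32/19.3 = 0.379, gudgeon = 57.1/12.3 = 4.64.
Ranked: gudgeon > sticklebacks > perch.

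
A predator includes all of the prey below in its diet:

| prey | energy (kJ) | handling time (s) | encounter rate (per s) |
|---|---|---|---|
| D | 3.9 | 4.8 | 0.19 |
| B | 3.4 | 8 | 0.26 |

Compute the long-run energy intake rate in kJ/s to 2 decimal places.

0.41 kJ/s

R = Σλ_iE_i / (1 + Σλ_ih_i)
Numerator: 0.19×3.9 + 0.26×3.4 = 1.625
Denominator: 1 + 0.19×4.8 + 0.26×8 = 3.992
R = 1.625/3.992 = 0.4071 kJ/s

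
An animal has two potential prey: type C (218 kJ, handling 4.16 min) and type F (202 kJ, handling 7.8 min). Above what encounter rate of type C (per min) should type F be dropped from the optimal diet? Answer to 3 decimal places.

Drop type F once their profitability E₂/h₂ falls below the rate achievable on type C alone: E₂/h₂ = λE₁/(1 + λh₁).
Solve for λ: λE₁h₂ = E₂(1 + λh₁) → λ(E₁h₂ − E₂h₁) = E₂ → λ = E₂/(E₁h₂ − E₂h₁).
λ = 202/(218×7.8 − 202×4.16) = 202/860.1 = 0.2349 per min.

0.235 per min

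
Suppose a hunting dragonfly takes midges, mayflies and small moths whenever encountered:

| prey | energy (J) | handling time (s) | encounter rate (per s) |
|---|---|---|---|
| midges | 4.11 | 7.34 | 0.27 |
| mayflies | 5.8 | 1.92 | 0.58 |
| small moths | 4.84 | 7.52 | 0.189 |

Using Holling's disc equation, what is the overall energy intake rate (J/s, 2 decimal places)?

R = (0.27×4.11 + 0.58×5.8 + 0.189×4.84) / (1 + 0.27×7.34 + 0.58×1.92 + 0.189×7.52) = 5.388/5.517 = 0.9768 J/s.

0.98 J/s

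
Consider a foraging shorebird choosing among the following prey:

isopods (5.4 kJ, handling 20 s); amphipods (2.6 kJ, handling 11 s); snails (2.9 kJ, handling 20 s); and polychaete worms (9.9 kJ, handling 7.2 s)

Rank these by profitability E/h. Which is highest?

Profitability E/h (kJ/s): isopods = 5.4/20 = 0.27, amphipods = 2.6/11 = 0.236, snails = 2.9/20 = 0.145, polychaete worms = 9.9/7.2 = 1.38.
Ranked: polychaete worms > isopods > amphipods > snails.

polychaete worms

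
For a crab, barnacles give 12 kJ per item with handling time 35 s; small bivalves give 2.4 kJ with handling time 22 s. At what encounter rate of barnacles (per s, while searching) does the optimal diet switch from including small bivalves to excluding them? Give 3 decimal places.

The zero-one rule: include small bivalves iff E₂/h₂ > λE₁/(1+λh₁). Equality gives the switch point.
λE₁h₂ = E₂ + λE₂h₁ ⇒ λ = E₂/(E₁h₂ − E₂h₁) = 2.4/(264 − 84) = 0.01333 per s.

0.013 per s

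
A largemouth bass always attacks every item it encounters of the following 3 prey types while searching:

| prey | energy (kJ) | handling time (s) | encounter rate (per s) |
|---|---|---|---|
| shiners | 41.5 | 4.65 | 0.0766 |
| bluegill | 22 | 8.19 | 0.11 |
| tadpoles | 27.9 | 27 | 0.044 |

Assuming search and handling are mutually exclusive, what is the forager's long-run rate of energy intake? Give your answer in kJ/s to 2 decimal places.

R = Σλ_iE_i / (1 + Σλ_ih_i)
Numerator: 0.0766×41.5 + 0.11×22 + 0.044×27.9 = 6.826
Denominator: 1 + 0.0766×4.65 + 0.11×8.19 + 0.044×27 = 3.445
R = 6.826/3.445 = 1.982 kJ/s

1.98 kJ/s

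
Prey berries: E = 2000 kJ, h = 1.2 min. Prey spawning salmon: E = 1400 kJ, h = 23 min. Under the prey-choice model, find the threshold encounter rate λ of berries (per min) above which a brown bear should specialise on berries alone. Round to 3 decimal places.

The zero-one rule: include spawning salmon iff E₂/h₂ > λE₁/(1+λh₁). Equality gives the switch point.
λE₁h₂ = E₂ + λE₂h₁ ⇒ λ = E₂/(E₁h₂ − E₂h₁) = 1400/(4.6e+04 − 1680) = 0.03159 per min.

0.032 per min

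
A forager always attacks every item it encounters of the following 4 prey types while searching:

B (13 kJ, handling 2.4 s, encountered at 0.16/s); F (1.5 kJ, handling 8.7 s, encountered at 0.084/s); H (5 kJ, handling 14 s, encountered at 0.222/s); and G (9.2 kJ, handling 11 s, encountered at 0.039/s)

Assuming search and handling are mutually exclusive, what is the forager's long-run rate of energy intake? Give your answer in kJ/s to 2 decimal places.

0.65 kJ/s

Energy encountered per unit search time: 0.16×13 + 0.084×1.5 + 0.222×5 + 0.039×9.2 = 3.675 kJ/s.
Handling time per unit search time: 0.16×2.4 + 0.084×8.7 + 0.222×14 + 0.039×11 = 4.652.
Rate = 3.675/(1 + 4.652) = 0.6502 kJ/s.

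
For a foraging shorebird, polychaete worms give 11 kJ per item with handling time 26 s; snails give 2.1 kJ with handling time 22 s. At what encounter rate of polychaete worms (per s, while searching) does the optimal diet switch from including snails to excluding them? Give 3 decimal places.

0.011 per s

Drop snails once their profitability E₂/h₂ falls below the rate achievable on polychaete worms alone: E₂/h₂ = λE₁/(1 + λh₁).
Solve for λ: λE₁h₂ = E₂(1 + λh₁) → λ(E₁h₂ − E₂h₁) = E₂ → λ = E₂/(E₁h₂ − E₂h₁).
λ = 2.1/(11×22 − 2.1×26) = 2.1/187.4 = 0.01121 per s.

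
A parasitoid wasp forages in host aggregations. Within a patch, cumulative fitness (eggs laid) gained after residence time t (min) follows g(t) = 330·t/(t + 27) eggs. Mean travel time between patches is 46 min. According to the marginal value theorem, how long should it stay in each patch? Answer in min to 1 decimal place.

35.2 min

Maximise g(t)/(T+t): set derivative to zero → g'(t)(T+t) = g(t).
g'(t) = 330·27/(t + 27)². Setting 330·27/(t+27)² = 330t/[(t+27)(46+t)] gives 27(46+t) = t(t+27), so t² = 27×46 = 1242.
t* = √1242 = 35.24 min.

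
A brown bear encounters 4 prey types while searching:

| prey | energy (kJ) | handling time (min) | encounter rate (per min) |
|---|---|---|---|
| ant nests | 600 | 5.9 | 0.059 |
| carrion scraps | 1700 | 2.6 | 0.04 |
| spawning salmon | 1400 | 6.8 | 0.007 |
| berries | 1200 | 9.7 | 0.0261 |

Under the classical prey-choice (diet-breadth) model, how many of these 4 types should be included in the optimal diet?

4

E/h in descending order: carrion scraps 654, spawning salmon 206, berries 124, ant nests 102 kJ/min. The optimal diet is the largest prefix of this list for which every included type satisfies E_i/h_i > R on the types above it.
Rate on top 1: 61.59. spawning salmon: 206 > 61.59 → include.
Rate on top 2: 67.56. berries: 124 > 67.56 → include.
Rate on top 3: 77.68. ant nests: 102 > 77.68 → include.
Optimal diet: carrion scraps, spawning salmon, berries, ant nests — 4 of 4 types.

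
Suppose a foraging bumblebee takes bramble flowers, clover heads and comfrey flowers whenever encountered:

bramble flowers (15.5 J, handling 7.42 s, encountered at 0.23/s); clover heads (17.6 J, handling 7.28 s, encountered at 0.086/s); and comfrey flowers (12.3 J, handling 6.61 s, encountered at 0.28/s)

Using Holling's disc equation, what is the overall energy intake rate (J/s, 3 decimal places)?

1.644 J/s

R = Σλ_iE_i / (1 + Σλ_ih_i)
Numerator: 0.23×15.5 + 0.086×17.6 + 0.28×12.3 = 8.523
Denominator: 1 + 0.23×7.42 + 0.086×7.28 + 0.28×6.61 = 5.183
R = 8.523/5.183 = 1.644 J/s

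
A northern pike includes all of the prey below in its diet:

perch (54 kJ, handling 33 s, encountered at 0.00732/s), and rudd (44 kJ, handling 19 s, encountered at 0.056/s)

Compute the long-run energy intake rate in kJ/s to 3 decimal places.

1.240 kJ/s

R = (0.00732×54 + 0.056×44) / (1 + 0.00732×33 + 0.056×19) = 2.859/2.306 = 1.24 kJ/s.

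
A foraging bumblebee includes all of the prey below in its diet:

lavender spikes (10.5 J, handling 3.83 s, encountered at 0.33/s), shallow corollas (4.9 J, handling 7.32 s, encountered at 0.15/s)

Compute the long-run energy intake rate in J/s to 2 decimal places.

1.25 J/s

R = (0.33×10.5 + 0.15×4.9) / (1 + 0.33×3.83 + 0.15×7.32) = 4.2/3.362 = 1.249 J/s.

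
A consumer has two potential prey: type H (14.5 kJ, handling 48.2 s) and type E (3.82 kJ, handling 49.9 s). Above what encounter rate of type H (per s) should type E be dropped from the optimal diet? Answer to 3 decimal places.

At the threshold, the rate on type H alone equals the profitability of type E: λ·14.5/(1 + λ·48.2) = 3.82/49.9 = 0.07655.
Rearranging, λ(14.5 − 0.07655×48.2) = 0.07655, so λ = 0.07655/10.81 = 0.007082 per s.

0.007 per s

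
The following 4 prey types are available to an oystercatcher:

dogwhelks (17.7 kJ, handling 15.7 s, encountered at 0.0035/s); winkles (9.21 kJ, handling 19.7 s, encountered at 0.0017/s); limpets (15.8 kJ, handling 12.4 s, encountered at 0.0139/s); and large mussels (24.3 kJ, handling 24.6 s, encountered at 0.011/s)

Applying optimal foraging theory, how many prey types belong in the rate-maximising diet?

4

E/h in descending order: limpets 1.27, dogwhelks 1.13, large mussels 0.988, winkles 0.468 kJ/s. The optimal diet is the largest prefix of this list for which every included type satisfies E_i/h_i > R on the types above it.
Rate on top 1: 0.1873. dogwhelks: 1.13 > 0.1873 → include.
Rate on top 2: 0.2294. large mussels: 0.988 > 0.2294 → include.
Rate on top 3: 0.3664. winkles: 0.468 > 0.3664 → include.
Optimal diet: limpets, dogwhelks, large mussels, winkles — 4 of 4 types.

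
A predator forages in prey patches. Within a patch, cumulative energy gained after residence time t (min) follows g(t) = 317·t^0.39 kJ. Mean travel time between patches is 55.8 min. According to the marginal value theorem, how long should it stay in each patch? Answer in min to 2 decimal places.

35.68 min

Maximise g(t)/(T+t): set derivative to zero → g'(t)(T+t) = g(t).
g'(t) = 0.39·317·t^-0.61. Setting 0.39·317·t^-0.61 = 317·t^0.39/(55.8+t) gives 0.39(55.8+t) = t, so 0.61·t = 0.39×55.8.
t* = 0.39×55.8/0.61 = 35.68 min.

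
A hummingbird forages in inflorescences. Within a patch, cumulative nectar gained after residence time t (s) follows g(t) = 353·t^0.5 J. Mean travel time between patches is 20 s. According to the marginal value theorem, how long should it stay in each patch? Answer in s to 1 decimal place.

Optimal t* satisfies g'(t*) = g(t*)/(T + t*).
g'(t) = 0.5·353·t^-0.5. Setting 0.5·353·t^-0.5 = 353·t^0.5/(20+t) gives 0.5(20+t) = t, so 0.50·t = 0.5×20.
t* = 0.5×20/0.50 = 20 s.

20.0 s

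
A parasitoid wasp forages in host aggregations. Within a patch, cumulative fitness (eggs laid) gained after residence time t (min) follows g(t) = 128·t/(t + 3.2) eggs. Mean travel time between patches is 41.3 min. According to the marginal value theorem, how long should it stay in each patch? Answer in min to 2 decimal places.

By the marginal value theorem, leave when the instantaneous gain rate g'(t) equals the habitat-wide average g(t)/(T + t).
g'(t) = 128·3.2/(t + 3.2)². Setting 128·3.2/(t+3.2)² = 128t/[(t+3.2)(41.3+t)] gives 3.2(41.3+t) = t(t+3.2), so t² = 3.2×41.3 = 132.2.
t* = √132.2 = 11.5 min.

11.50 min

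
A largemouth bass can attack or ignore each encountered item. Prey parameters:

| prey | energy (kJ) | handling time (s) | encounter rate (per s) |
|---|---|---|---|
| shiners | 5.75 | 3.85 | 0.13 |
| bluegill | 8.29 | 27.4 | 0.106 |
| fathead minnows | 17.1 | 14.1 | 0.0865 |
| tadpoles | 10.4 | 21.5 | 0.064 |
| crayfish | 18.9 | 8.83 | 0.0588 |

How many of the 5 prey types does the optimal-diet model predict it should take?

3

E/h in descending order: crayfish 2.14, shiners 1.49, fathead minnows 1.21, tadpoles 0.484, bluegill 0.303 kJ/s. The optimal diet is the largest prefix of this list for which every included type satisfies E_i/h_i > R on the types above it.
Rate on top 1: 0.7315. shiners: 1.49 > 0.7315 → include.
Rate on top 2: 0.9203. fathead minnows: 1.21 > 0.9203 → include.
Rate on top 3: 1.03. tadpoles: 0.484 < 1.03 → exclude; stop.
Optimal diet: crayfish, shiners, fathead minnows — 3 of 5 types.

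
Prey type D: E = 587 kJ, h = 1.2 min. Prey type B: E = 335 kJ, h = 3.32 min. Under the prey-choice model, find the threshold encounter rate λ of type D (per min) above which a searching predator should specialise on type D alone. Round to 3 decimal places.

0.217 per min

The zero-one rule: include type B iff E₂/h₂ > λE₁/(1+λh₁). Equality gives the switch point.
λE₁h₂ = E₂ + λE₂h₁ ⇒ λ = E₂/(E₁h₂ − E₂h₁) = 335/(1949 − 402) = 0.2166 per min.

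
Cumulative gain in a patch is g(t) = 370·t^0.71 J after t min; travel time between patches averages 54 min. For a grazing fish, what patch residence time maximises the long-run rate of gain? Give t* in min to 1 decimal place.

Optimal t* satisfies g'(t*) = g(t*)/(T + t*).
g'(t) = 0.71·370·t^-0.29. Setting 0.71·370·t^-0.29 = 370·t^0.71/(54+t) gives 0.71(54+t) = t, so 0.29·t = 0.71×54.
t* = 0.71×54/0.29 = 132.2 min.

132.2 min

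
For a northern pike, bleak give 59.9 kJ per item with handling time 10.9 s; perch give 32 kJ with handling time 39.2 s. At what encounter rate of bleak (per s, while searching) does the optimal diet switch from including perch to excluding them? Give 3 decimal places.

The zero-one rule: include perch iff E₂/h₂ > λE₁/(1+λh₁). Equality gives the switch point.
λE₁h₂ = E₂ + λE₂h₁ ⇒ λ = E₂/(E₁h₂ − E₂h₁) = 32/(2348 − 348.8) = 0.01601 per s.

0.016 per s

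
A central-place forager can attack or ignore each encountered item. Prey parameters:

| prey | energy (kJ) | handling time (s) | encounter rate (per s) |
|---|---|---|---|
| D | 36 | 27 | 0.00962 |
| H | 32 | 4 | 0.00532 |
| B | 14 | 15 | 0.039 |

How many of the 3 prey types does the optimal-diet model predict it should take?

3

Profitabilities (E/h, kJ/s): H 8, D 1.33, B 0.933. Add prey in this order while the next type's profitability exceeds the intake rate on those already taken.
Rate on top 1: 0.1667. D: 1.33 > 0.1667 → include.
Rate on top 2: 0.4032. B: 0.933 > 0.4032 → include.
Optimal diet: H, D, B — 3 of 3 types.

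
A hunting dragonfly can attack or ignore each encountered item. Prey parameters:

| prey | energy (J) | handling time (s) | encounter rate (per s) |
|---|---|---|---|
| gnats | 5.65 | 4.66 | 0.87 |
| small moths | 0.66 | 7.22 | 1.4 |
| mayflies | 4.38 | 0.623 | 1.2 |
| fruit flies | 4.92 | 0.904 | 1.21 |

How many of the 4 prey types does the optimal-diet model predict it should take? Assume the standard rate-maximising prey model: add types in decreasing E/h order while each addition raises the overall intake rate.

Rank by E/h (J/s): mayflies 7.03, fruit flies 5.44, gnats 1.21, small moths 0.0914. Include each in turn until the next type's E/h falls below the running intake rate.
Rate on top 1: 3.008. fruit flies: 5.44 > 3.008 → include.
Rate on top 2: 3.945. gnats: 1.21 < 3.945 → exclude; stop.
Optimal diet: mayflies, fruit flies — 2 of 4 types.

2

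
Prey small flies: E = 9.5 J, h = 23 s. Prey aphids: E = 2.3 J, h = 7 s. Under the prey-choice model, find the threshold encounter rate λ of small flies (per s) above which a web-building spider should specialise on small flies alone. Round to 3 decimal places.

0.169 per s

The zero-one rule: include aphids iff E₂/h₂ > λE₁/(1+λh₁). Equality gives the switch point.
λE₁h₂ = E₂ + λE₂h₁ ⇒ λ = E₂/(E₁h₂ − E₂h₁) = 2.3/(66.5 − 52.9) = 0.1691 per s.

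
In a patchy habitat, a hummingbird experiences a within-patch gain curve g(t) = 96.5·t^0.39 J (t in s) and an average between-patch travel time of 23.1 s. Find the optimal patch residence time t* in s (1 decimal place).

Maximise g(t)/(T+t): set derivative to zero → g'(t)(T+t) = g(t).
g'(t) = 0.39·96.5·t^-0.61. Setting 0.39·96.5·t^-0.61 = 96.5·t^0.39/(23.1+t) gives 0.39(23.1+t) = t, so 0.61·t = 0.39×23.1.
t* = 0.39×23.1/0.61 = 14.77 s.

14.8 s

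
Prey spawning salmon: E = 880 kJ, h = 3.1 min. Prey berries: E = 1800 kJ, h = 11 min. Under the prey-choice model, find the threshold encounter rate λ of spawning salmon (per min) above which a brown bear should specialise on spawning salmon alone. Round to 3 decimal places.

At the threshold, the rate on spawning salmon alone equals the profitability of berries: λ·880/(1 + λ·3.1) = 1800/11 = 163.6.
Rearranging, λ(880 − 163.6×3.1) = 163.6, so λ = 163.6/372.7 = 0.439 per min.

0.439 per min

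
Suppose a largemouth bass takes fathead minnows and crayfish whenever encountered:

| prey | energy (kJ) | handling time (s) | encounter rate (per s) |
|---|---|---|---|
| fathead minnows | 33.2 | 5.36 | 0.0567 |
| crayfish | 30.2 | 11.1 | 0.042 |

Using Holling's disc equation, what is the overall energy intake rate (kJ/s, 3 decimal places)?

1.780 kJ/s

R = Σλ_iE_i / (1 + Σλ_ih_i)
Numerator: 0.0567×33.2 + 0.042×30.2 = 3.151
Denominator: 1 + 0.0567×5.36 + 0.042×11.1 = 1.77
R = 3.151/1.77 = 1.78 kJ/s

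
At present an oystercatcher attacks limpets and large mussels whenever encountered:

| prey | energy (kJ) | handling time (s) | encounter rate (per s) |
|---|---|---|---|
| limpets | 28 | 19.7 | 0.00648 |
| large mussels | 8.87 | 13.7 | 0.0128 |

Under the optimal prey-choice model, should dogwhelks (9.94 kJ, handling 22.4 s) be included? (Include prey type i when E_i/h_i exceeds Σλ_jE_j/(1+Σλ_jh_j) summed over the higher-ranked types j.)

Yes

Intake rate on the current diet: R = (0.00648×28 + 0.0128×8.87) / (1 + 0.00648×19.7 + 0.0128×13.7) = 0.295/1.303 = 0.2264 kJ/s.
Profitability of dogwhelks: 9.94/22.4 = 0.4438 kJ/s.
0.4438 > 0.2264, so adding dogwhelks raises the average — include it.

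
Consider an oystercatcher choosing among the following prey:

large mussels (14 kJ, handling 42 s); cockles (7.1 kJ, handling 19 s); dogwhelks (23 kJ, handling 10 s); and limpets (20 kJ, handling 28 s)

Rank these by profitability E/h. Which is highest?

dogwhelks

In descending order of E/h:
dogwhelks: 23/10 = 2.3 kJ/s
limpets: 20/28 = 0.714 kJ/s
cockles: 7.1/19 = 0.374 kJ/s
large mussels: 14/42 = 0.333 kJ/s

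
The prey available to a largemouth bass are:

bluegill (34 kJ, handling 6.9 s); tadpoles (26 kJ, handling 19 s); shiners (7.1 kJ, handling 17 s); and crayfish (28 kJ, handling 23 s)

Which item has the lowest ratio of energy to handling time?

In descending order of E/h:
bluegill: 34/6.9 = 4.93 kJ/s
tadpoles: 26/19 = 1.37 kJ/s
crayfish: 28/23 = 1.22 kJ/s
shiners: 7.1/17 = 0.418 kJ/s

shiners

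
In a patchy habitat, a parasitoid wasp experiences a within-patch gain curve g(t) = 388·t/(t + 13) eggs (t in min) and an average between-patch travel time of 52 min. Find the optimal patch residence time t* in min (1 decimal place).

26.0 min

Optimal t* satisfies g'(t*) = g(t*)/(T + t*).
g'(t) = 388·13/(t + 13)². Setting 388·13/(t+13)² = 388t/[(t+13)(52+t)] gives 13(52+t) = t(t+13), so t² = 13×52 = 676.
t* = √676 = 26 min.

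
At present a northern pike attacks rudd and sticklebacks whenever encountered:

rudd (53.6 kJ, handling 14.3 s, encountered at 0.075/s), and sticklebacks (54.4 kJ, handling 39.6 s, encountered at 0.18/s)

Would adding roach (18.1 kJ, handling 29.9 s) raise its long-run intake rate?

No

Current rate: (0.075×53.6 + 0.18×54.4)/(1 + 0.075×14.3 + 0.18×39.6) = 1.501 kJ/s.
Profitability of roach: 18.1/29.9 = 0.6054 kJ/s.
Since 0.6054 < R, time spent handling roach is better spent searching.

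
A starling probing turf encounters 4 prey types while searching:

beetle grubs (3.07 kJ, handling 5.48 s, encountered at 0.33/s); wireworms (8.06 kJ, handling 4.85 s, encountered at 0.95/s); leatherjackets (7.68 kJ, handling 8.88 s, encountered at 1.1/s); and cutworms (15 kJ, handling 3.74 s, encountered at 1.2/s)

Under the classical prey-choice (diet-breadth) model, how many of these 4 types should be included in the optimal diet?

1

Profitabilities (E/h, kJ/s): cutworms 4.01, wireworms 1.66, leatherjackets 0.865, beetle grubs 0.56. Add prey in this order while the next type's profitability exceeds the intake rate on those already taken.
Rate on top 1: 3.28. wireworms: 1.66 < 3.28 → exclude; stop.
Optimal diet: cutworms — 1 of 4 types.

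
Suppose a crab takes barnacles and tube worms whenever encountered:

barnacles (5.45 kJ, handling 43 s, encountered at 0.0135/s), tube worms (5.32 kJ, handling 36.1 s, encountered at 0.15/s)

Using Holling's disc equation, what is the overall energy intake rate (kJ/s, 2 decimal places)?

R = Σλ_iE_i / (1 + Σλ_ih_i)
Numerator: 0.0135×5.45 + 0.15×5.32 = 0.8716
Denominator: 1 + 0.0135×43 + 0.15×36.1 = 6.995
R = 0.8716/6.995 = 0.1246 kJ/s

0.12 kJ/s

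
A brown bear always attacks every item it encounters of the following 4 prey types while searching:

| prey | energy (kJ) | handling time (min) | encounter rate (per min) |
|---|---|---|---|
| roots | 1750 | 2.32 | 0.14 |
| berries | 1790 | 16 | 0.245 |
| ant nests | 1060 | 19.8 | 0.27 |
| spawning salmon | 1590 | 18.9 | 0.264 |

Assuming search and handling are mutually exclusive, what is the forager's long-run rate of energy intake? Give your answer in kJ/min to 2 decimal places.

89.18 kJ/min

R = Σλ_iE_i / (1 + Σλ_ih_i)
Numerator: 0.14×1750 + 0.245×1790 + 0.27×1060 + 0.264×1590 = 1390
Denominator: 1 + 0.14×2.32 + 0.245×16 + 0.27×19.8 + 0.264×18.9 = 15.58
R = 1390/15.58 = 89.18 kJ/min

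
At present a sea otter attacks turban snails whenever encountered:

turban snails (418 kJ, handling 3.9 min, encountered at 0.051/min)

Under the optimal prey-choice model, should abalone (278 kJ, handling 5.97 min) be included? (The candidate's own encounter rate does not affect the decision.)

Yes

Current rate: (0.051×418)/(1 + 0.051×3.9) = 17.78 kJ/min.
abalone: E/h = 278/5.97 = 46.57 kJ/min.
Since 46.57 > R, including abalone increases the long-run rate.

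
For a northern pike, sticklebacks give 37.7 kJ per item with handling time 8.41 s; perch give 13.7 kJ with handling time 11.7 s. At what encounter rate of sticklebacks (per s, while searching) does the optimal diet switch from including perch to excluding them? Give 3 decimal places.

0.042 per s

The zero-one rule: include perch iff E₂/h₂ > λE₁/(1+λh₁). Equality gives the switch point.
λE₁h₂ = E₂ + λE₂h₁ ⇒ λ = E₂/(E₁h₂ − E₂h₁) = 13.7/(441.1 − 115.2) = 0.04204 per s.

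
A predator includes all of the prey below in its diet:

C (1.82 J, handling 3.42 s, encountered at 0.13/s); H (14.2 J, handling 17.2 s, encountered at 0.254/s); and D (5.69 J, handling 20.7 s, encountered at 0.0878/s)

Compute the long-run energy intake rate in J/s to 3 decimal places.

R = (0.13×1.82 + 0.254×14.2 + 0.0878×5.69) / (1 + 0.13×3.42 + 0.254×17.2 + 0.0878×20.7) = 4.343/7.631 = 0.5691 J/s.

0.569 J/s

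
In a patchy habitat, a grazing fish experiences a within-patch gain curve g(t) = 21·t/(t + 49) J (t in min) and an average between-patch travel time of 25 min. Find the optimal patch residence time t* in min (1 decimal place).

Optimal t* satisfies g'(t*) = g(t*)/(T + t*).
g'(t) = 21·49/(t + 49)². Setting 21·49/(t+49)² = 21t/[(t+49)(25+t)] gives 49(25+t) = t(t+49), so t² = 49×25 = 1225.
t* = √1225 = 35 min.

35.0 min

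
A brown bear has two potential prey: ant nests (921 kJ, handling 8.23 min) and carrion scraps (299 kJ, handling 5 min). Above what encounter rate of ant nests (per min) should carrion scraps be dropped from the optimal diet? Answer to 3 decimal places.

0.139 per min

At the threshold, the rate on ant nests alone equals the profitability of carrion scraps: λ·921/(1 + λ·8.23) = 299/5 = 59.8.
Rearranging, λ(921 − 59.8×8.23) = 59.8, so λ = 59.8/428.8 = 0.1394 per min.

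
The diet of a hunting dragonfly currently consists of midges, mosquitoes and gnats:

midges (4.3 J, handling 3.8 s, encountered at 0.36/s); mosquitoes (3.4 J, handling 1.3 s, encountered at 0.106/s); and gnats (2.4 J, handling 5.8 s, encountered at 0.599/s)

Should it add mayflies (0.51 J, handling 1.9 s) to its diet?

No

Intake rate on the current diet: R = (0.36×4.3 + 0.106×3.4 + 0.599×2.4) / (1 + 0.36×3.8 + 0.106×1.3 + 0.599×5.8) = 3.346/5.98 = 0.5595 J/s.
mayflies: E/h = 0.51/1.9 = 0.2684 J/s.
Since 0.2684 < R, time spent handling mayflies is better spent searching.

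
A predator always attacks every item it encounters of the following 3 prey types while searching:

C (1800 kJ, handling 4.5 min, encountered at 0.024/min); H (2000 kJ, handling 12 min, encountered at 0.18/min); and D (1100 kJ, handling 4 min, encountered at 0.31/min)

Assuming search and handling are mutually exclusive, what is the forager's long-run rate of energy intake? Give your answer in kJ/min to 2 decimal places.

Energy encountered per unit search time: 0.024×1800 + 0.18×2000 + 0.31×1100 = 744.2 kJ/min.
Handling time per unit search time: 0.024×4.5 + 0.18×12 + 0.31×4 = 3.508.
Rate = 744.2/(1 + 3.508) = 165.1 kJ/min.

165.08 kJ/min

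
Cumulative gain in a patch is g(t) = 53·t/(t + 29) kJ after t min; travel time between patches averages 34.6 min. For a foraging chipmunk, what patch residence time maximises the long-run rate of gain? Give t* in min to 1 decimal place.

By the marginal value theorem, leave when the instantaneous gain rate g'(t) equals the habitat-wide average g(t)/(T + t).
g'(t) = 53·29/(t + 29)². Setting 53·29/(t+29)² = 53t/[(t+29)(34.6+t)] gives 29(34.6+t) = t(t+29), so t² = 29×34.6 = 1003.
t* = √1003 = 31.68 min.

31.7 min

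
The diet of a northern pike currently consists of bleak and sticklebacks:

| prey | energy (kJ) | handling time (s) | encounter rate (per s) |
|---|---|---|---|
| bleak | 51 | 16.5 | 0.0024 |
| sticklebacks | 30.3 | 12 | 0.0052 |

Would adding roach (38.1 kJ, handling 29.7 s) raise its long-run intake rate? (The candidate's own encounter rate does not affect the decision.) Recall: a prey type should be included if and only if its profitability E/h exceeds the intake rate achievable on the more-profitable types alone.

Yes

Current rate: (0.0024×51 + 0.0052×30.3)/(1 + 0.0024×16.5 + 0.0052×12) = 0.254 kJ/s.
roach: E/h = 38.1/29.7 = 1.283 kJ/s.
Since 1.283 > R, including roach increases the long-run rate.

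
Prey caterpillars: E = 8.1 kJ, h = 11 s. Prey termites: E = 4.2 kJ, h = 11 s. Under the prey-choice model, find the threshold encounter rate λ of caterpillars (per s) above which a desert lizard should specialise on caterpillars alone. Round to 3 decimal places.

The zero-one rule: include termites iff E₂/h₂ > λE₁/(1+λh₁). Equality gives the switch point.
λE₁h₂ = E₂ + λE₂h₁ ⇒ λ = E₂/(E₁h₂ − E₂h₁) = 4.2/(89.1 − 46.2) = 0.0979 per s.

0.098 per s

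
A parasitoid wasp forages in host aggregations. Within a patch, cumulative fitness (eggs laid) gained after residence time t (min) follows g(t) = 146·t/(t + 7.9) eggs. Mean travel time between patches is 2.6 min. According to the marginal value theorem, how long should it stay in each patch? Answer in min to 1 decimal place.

4.5 min

By the marginal value theorem, leave when the instantaneous gain rate g'(t) equals the habitat-wide average g(t)/(T + t).
g'(t) = 146·7.9/(t + 7.9)². Setting 146·7.9/(t+7.9)² = 146t/[(t+7.9)(2.6+t)] gives 7.9(2.6+t) = t(t+7.9), so t² = 7.9×2.6 = 20.54.
t* = √20.54 = 4.532 min.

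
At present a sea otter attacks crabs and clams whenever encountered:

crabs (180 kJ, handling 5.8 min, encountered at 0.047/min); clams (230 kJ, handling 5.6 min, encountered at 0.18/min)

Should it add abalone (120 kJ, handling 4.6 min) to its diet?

Current rate: (0.047×180 + 0.18×230)/(1 + 0.047×5.8 + 0.18×5.6) = 21.86 kJ/min.
abalone: E/h = 120/4.6 = 26.09 kJ/min.
26.09 > 21.86, so adding abalone raises the average — include it.

Yes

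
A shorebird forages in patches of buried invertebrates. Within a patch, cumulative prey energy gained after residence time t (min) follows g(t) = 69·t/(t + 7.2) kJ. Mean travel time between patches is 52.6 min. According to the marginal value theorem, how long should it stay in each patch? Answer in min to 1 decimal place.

Optimal t* satisfies g'(t*) = g(t*)/(T + t*).
g'(t) = 69·7.2/(t + 7.2)². Setting 69·7.2/(t+7.2)² = 69t/[(t+7.2)(52.6+t)] gives 7.2(52.6+t) = t(t+7.2), so t² = 7.2×52.6 = 378.7.
t* = √378.7 = 19.46 min.

19.5 min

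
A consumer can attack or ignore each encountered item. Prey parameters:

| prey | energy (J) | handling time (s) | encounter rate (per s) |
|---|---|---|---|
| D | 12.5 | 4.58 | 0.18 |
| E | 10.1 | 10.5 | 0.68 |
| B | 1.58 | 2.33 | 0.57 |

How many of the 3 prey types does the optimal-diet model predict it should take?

E/h in descending order: D 2.73, E 0.962, B 0.678 J/s. The optimal diet is the largest prefix of this list for which every included type satisfies E_i/h_i > R on the types above it.
Rate on top 1: 1.233. E: 0.962 < 1.233 → exclude; stop.
Optimal diet: D — 1 of 3 types.

1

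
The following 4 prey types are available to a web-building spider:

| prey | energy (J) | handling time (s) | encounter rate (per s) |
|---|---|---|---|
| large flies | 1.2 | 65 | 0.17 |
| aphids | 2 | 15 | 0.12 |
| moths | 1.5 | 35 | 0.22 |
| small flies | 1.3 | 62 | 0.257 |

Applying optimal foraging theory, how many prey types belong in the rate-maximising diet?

Rank by E/h (J/s): aphids 0.133, moths 0.0429, small flies 0.021, large flies 0.0185. Include each in turn until the next type's E/h falls below the running intake rate.
Rate on top 1: 0.08571. moths: 0.0429 < 0.08571 → exclude; stop.
Optimal diet: aphids — 1 of 4 types.

1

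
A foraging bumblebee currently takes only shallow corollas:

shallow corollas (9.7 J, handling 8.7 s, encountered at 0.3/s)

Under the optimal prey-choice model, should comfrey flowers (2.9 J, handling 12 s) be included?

No

Intake rate on the current diet: R = (0.3×9.7) / (1 + 0.3×8.7) = 2.91/3.61 = 0.8061 J/s.
Profitability of comfrey flowers: 2.9/12 = 0.2417 J/s.
0.2417 < 0.8061, so adding comfrey flowers would lower the average — exclude it.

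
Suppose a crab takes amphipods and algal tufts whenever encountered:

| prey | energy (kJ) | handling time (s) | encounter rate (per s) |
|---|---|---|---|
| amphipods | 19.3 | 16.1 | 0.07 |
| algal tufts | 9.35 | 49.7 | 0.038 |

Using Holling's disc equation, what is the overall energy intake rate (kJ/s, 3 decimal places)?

R = Σλ_iE_i / (1 + Σλ_ih_i)
Numerator: 0.07×19.3 + 0.038×9.35 = 1.706
Denominator: 1 + 0.07×16.1 + 0.038×49.7 = 4.016
R = 1.706/4.016 = 0.4249 kJ/s

0.425 kJ/s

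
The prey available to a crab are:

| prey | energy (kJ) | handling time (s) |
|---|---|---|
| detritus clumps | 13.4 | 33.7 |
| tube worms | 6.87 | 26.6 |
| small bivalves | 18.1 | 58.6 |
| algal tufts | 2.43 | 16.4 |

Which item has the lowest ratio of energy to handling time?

In descending order of E/h:
detritus clumps: 13.4/33.7 = 0.398 kJ/s
small bivalves: 18.1/58.6 = 0.309 kJ/s
tube worms: 6.87/26.6 = 0.258 kJ/s
algal tufts: 2.43/16.4 = 0.148 kJ/s

algal tufts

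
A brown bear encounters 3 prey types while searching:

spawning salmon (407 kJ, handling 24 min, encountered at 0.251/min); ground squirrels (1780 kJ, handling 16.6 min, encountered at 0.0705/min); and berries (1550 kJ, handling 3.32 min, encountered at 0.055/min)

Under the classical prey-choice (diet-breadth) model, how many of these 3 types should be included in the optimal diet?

Profitabilities (E/h, kJ/min): berries 467, ground squirrels 107, spawning salmon 17. Add prey in this order while the next type's profitability exceeds the intake rate on those already taken.
Rate on top 1: 72.09. ground squirrels: 107 > 72.09 → include.
Rate on top 2: 89.57. spawning salmon: 17 < 89.57 → exclude; stop.
Optimal diet: berries, ground squirrels — 2 of 3 types.

2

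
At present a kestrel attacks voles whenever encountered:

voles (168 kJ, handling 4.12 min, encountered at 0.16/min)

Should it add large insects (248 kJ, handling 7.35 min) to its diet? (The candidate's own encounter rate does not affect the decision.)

Current rate: (0.16×168)/(1 + 0.16×4.12) = 16.2 kJ/min.
large insects: E/h = 248/7.35 = 33.74 kJ/min.
33.74 > 16.2, so adding large insects raises the average — include it.

Yes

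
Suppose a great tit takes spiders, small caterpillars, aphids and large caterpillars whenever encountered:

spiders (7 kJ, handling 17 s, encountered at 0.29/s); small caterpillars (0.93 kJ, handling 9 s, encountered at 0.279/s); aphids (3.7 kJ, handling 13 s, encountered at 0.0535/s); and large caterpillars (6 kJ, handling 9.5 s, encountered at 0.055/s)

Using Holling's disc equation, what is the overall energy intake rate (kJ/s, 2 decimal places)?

0.29 kJ/s

R = Σλ_iE_i / (1 + Σλ_ih_i)
Numerator: 0.29×7 + 0.279×0.93 + 0.0535×3.7 + 0.055×6 = 2.817
Denominator: 1 + 0.29×17 + 0.279×9 + 0.0535×13 + 0.055×9.5 = 9.659
R = 2.817/9.659 = 0.2917 kJ/s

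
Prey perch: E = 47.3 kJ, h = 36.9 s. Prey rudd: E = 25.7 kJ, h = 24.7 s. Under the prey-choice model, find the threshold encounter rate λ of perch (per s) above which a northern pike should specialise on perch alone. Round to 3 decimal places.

At the threshold, the rate on perch alone equals the profitability of rudd: λ·47.3/(1 + λ·36.9) = 25.7/24.7 = 1.04.
Rearranging, λ(47.3 − 1.04×36.9) = 1.04, so λ = 1.04/8.906 = 0.1168 per s.

0.117 per s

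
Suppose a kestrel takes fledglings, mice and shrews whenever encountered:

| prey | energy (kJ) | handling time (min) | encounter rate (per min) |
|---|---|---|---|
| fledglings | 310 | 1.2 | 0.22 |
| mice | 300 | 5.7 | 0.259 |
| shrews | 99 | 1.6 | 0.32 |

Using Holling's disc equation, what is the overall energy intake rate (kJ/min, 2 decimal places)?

54.60 kJ/min

R = (0.22×310 + 0.259×300 + 0.32×99) / (1 + 0.22×1.2 + 0.259×5.7 + 0.32×1.6) = 177.6/3.252 = 54.6 kJ/min.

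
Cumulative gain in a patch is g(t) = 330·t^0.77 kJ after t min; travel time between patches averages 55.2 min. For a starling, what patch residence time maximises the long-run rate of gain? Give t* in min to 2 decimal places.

Optimal t* satisfies g'(t*) = g(t*)/(T + t*).
g'(t) = 0.77·330·t^-0.23. Setting 0.77·330·t^-0.23 = 330·t^0.77/(55.2+t) gives 0.77(55.2+t) = t, so 0.23·t = 0.77×55.2.
t* = 0.77×55.2/0.23 = 184.8 min.

184.80 min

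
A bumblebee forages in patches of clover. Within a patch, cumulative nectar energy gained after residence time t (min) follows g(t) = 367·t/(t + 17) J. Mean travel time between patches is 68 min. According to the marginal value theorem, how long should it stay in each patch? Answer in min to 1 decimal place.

Maximise g(t)/(T+t): set derivative to zero → g'(t)(T+t) = g(t).
g'(t) = 367·17/(t + 17)². Setting 367·17/(t+17)² = 367t/[(t+17)(68+t)] gives 17(68+t) = t(t+17), so t² = 17×68 = 1156.
t* = √1156 = 34 min.

34.0 min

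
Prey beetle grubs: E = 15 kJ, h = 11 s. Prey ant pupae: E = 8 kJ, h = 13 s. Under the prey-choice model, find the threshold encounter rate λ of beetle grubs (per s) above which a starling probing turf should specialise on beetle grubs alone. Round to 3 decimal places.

0.075 per s

At the threshold, the rate on beetle grubs alone equals the profitability of ant pupae: λ·15/(1 + λ·11) = 8/13 = 0.6154.
Rearranging, λ(15 − 0.6154×11) = 0.6154, so λ = 0.6154/8.231 = 0.07477 per s.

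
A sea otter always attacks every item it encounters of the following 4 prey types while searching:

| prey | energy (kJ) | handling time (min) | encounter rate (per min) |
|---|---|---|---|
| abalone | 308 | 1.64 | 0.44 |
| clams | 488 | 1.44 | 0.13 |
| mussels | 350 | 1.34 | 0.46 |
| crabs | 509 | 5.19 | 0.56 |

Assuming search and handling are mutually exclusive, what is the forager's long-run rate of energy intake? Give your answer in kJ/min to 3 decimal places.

R = Σλ_iE_i / (1 + Σλ_ih_i)
Numerator: 0.44×308 + 0.13×488 + 0.46×350 + 0.56×509 = 645
Denominator: 1 + 0.44×1.64 + 0.13×1.44 + 0.46×1.34 + 0.56×5.19 = 5.432
R = 645/5.432 = 118.7 kJ/min

118.750 kJ/min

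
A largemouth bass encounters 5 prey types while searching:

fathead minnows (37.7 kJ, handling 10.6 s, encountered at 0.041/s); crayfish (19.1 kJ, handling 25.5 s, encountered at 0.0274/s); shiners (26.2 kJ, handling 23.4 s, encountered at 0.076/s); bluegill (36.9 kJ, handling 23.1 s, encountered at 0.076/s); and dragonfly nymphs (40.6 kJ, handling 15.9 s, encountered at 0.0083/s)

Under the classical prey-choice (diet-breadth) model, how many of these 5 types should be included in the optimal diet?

3

E/h in descending order: fathead minnows 3.56, dragonfly nymphs 2.55, bluegill 1.6, shiners 1.12, crayfish 0.749 kJ/s. The optimal diet is the largest prefix of this list for which every included type satisfies E_i/h_i > R on the types above it.
Rate on top 1: 1.077. dragonfly nymphs: 2.55 > 1.077 → include.
Rate on top 2: 1.202. bluegill: 1.6 > 1.202 → include.
Rate on top 3: 1.411. shiners: 1.12 < 1.411 → exclude; stop.
Optimal diet: fathead minnows, dragonfly nymphs, bluegill — 3 of 5 types.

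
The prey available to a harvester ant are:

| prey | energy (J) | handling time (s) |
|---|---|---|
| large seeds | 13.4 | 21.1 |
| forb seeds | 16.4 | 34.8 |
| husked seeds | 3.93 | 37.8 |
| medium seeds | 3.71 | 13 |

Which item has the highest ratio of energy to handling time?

large seeds

In descending order of E/h:
large seeds: 13.4/21.1 = 0.635 J/s
forb seeds: 16.4/34.8 = 0.471 J/s
medium seeds: 3.71/13 = 0.285 J/s
husked seeds: 3.93/37.8 = 0.104 J/s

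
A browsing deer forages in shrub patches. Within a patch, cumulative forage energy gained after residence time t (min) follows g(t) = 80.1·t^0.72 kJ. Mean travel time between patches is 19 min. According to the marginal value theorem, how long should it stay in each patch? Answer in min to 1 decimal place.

48.9 min

Optimal t* satisfies g'(t*) = g(t*)/(T + t*).
g'(t) = 0.72·80.1·t^-0.28. Setting 0.72·80.1·t^-0.28 = 80.1·t^0.72/(19+t) gives 0.72(19+t) = t, so 0.28·t = 0.72×19.
t* = 0.72×19/0.28 = 48.86 min.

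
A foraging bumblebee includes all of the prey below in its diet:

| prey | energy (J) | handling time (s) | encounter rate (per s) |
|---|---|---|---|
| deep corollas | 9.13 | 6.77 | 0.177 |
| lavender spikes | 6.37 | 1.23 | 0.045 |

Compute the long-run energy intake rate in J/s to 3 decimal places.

0.844 J/s

Energy encountered per unit search time: 0.177×9.13 + 0.045×6.37 = 1.903 J/s.
Handling time per unit search time: 0.177×6.77 + 0.045×1.23 = 1.254.
Rate = 1.903/(1 + 1.254) = 0.8443 J/s.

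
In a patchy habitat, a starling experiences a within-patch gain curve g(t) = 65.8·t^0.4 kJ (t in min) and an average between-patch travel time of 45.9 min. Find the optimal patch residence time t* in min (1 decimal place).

Maximise g(t)/(T+t): set derivative to zero → g'(t)(T+t) = g(t).
g'(t) = 0.4·65.8·t^-0.6. Setting 0.4·65.8·t^-0.6 = 65.8·t^0.4/(45.9+t) gives 0.4(45.9+t) = t, so 0.60·t = 0.4×45.9.
t* = 0.4×45.9/0.60 = 30.6 min.

30.6 min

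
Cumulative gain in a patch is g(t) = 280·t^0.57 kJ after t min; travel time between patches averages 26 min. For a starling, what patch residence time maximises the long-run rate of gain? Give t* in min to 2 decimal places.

34.47 min

Optimal t* satisfies g'(t*) = g(t*)/(T + t*).
g'(t) = 0.57·280·t^-0.43. Setting 0.57·280·t^-0.43 = 280·t^0.57/(26+t) gives 0.57(26+t) = t, so 0.43·t = 0.57×26.
t* = 0.57×26/0.43 = 34.47 min.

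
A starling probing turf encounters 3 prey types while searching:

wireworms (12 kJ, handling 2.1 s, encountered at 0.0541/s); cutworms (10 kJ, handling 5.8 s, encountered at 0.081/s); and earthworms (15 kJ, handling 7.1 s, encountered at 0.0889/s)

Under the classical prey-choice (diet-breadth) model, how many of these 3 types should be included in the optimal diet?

Profitabilities (E/h, kJ/s): wireworms 5.71, earthworms 2.11, cutworms 1.72. Add prey in this order while the next type's profitability exceeds the intake rate on those already taken.
Rate on top 1: 0.583. earthworms: 2.11 > 0.583 → include.
Rate on top 2: 1.136. cutworms: 1.72 > 1.136 → include.
Optimal diet: wireworms, earthworms, cutworms — 3 of 3 types.

3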